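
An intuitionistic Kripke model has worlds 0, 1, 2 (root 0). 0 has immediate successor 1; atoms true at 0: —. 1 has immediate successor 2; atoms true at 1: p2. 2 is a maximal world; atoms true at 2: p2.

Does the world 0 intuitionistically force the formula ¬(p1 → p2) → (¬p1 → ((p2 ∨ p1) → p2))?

Yes

0 ⊩ ¬(p1 → p2) → (¬p1 → ((p2 ∨ p1) → p2)) vacuously: no world accessible from 0 forces the antecedent ¬(p1 → p2).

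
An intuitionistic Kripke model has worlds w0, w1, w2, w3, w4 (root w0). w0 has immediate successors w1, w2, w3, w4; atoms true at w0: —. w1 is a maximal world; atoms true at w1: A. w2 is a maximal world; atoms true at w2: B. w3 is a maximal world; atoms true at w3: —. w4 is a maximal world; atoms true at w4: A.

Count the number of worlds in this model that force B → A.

3

w0: does not force it — w0 ⊮ B → A: at the accessible world w2, w2 ⊩ B but w2 ⊮ A.
w1: forces it.
w2: does not force it — w2 ⊮ B → A: already at w2 itself, w2 ⊩ B but w2 ⊮ A.
w3: forces it.
w4: forces it.
Worlds forcing the formula: {w1, w3, w4}.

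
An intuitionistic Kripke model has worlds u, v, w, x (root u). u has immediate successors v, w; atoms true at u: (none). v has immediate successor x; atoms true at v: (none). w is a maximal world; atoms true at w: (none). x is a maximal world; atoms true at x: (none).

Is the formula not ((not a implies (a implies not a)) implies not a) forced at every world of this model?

Not every world: u does not force not ((not a implies (a implies not a)) implies not a).
u does not force not ((not a implies (a implies not a)) implies not a) since u is accessible from u and u forces (not a implies (a implies not a)) implies not a.
u forces (not a implies (a implies not a)) implies not a: every world accessible from u that forces not a implies (a implies not a) (namely u, v, w, x) also forces not a.

No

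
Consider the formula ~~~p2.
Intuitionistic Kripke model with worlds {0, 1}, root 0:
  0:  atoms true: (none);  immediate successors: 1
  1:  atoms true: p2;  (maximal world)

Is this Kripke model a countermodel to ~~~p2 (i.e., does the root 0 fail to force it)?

0 ||-/- ~~~p2 since 0 is accessible from 0 and 0 ||- ~~p2.
0 ||- ~~p2: no world accessible from 0 forces ~p2.
So the root 0 does not force ~~~p2; the model is a countermodel.

Yes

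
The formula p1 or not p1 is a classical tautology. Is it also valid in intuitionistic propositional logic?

This is the law of excluded middle, which is not intuitionistically valid.
A Kripke countermodel: worlds s0, s1; order generated by s0 <= s1; atoms true at each world — s0:{}; s1:{p1}.
s0 does not force p1 or not p1: neither disjunct is forced at s0.
s0 lacks atom p1, so s0 does not force p1.
So the root s0 does not force the formula.

No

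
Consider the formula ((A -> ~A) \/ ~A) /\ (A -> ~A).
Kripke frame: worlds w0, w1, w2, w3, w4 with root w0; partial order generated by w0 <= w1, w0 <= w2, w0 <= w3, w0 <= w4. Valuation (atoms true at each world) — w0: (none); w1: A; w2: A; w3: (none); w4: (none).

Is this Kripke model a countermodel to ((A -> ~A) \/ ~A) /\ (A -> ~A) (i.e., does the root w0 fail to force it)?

Yes

w0 ||-/- ((A -> ~A) \/ ~A) /\ (A -> ~A) since w0 fails (A -> ~A) \/ ~A.
So the root w0 does not force ((A -> ~A) \/ ~A) /\ (A -> ~A); the model is a countermodel.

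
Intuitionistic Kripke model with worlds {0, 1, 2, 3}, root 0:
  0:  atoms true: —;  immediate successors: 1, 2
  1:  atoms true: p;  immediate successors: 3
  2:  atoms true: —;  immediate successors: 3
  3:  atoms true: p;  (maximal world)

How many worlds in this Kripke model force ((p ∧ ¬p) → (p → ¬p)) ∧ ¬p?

0

0: does not force it — 0 ⊮ ((p ∧ ¬p) → (p → ¬p)) ∧ ¬p since 0 fails ¬p.
1: does not force it.
2: does not force it.
3: does not force it.
Worlds forcing the formula: { }.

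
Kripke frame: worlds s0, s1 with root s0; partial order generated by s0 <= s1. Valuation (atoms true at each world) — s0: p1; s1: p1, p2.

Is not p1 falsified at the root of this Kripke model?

s0 does not force not p1 since s0 is accessible from s0 and s0 forces p1.
So the root s0 does not force not p1; the model is a countermodel.

Yes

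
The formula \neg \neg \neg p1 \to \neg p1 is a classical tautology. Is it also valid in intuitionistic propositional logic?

Yes

This is triple-negation reduction, which is intuitionistically derivable.
Assume \neg \neg \neg p1 and suppose p1. Then \neg \neg p1 (double-negation introduction), contradicting \neg \neg \neg p1. So \neg p1.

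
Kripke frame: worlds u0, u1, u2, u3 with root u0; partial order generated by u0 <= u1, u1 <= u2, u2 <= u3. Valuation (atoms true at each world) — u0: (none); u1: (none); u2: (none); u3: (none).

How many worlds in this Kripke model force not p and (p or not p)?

4

u0: forces it.
u1: forces it.
u2: forces it.
u3: forces it.
Worlds forcing the formula: {u0, u1, u2, u3}.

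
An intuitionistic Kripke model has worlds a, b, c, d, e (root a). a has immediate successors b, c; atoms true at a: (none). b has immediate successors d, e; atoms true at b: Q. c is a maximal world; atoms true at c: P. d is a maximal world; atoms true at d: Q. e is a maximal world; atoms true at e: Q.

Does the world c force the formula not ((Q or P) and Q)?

Yes

c forces not ((Q or P) and Q): no world accessible from c forces (Q or P) and Q.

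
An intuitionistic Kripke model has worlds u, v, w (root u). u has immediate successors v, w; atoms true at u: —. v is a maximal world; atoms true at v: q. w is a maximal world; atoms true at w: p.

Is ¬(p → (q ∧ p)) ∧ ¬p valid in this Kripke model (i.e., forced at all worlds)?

Not every world: u ⊮ ¬(p → (q ∧ p)) ∧ ¬p.
u ⊮ ¬(p → (q ∧ p)) ∧ ¬p since u fails ¬(p → (q ∧ p)).

No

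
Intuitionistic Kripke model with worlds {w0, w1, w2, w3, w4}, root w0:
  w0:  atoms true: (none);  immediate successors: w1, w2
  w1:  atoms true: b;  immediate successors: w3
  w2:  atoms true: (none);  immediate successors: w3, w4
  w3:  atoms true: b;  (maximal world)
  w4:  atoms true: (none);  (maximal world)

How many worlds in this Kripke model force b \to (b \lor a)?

w0: forces it.
w1: forces it.
w2: forces it.
w3: forces it.
w4: forces it.
Worlds forcing the formula: {w0, w1, w2, w3, w4}.

5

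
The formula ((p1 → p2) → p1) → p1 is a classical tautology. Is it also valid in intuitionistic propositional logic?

This is Peirce's law, which is not intuitionistically valid.
A Kripke countermodel: worlds a, b; order generated by a ≤ b; atoms true at each world — a:{}; b:{p1}.
a ⊮ ((p1 → p2) → p1) → p1: already at a itself, a ⊩ (p1 → p2) → p1 but a ⊮ p1.
a lacks atom p1, so a ⊮ p1.
So the root a does not force the formula.

No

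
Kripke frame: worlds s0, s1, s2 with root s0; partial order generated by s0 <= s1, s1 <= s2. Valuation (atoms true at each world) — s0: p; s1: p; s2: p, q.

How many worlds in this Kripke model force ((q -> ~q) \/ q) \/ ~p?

1

s0: does not force it — s0 ||-/- ((q -> ~q) \/ q) \/ ~p: neither disjunct is forced at s0.
s1: does not force it — s1 ||-/- ((q -> ~q) \/ q) \/ ~p: neither disjunct is forced at s1.
s2: forces it.
Worlds forcing the formula: {s2}.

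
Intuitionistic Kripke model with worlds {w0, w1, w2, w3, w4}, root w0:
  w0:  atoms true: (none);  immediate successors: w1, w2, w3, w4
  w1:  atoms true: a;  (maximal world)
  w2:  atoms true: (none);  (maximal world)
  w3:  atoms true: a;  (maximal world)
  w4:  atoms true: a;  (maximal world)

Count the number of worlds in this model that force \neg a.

w0: does not force it — w0 \nVdash \neg a since w1 is accessible from w0 and w1 \Vdash a.
w1: does not force it — w1 \nVdash \neg a since w1 is accessible from w1 and w1 \Vdash a.
w2: forces it.
w3: does not force it.
w4: does not force it.
Worlds forcing the formula: {w2}.

1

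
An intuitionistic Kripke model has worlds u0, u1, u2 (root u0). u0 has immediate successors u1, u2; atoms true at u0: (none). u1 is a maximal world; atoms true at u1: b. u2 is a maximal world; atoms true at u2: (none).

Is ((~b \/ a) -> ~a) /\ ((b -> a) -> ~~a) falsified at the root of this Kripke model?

u0 ||-/- ((~b \/ a) -> ~a) /\ ((b -> a) -> ~~a) since u0 fails (b -> a) -> ~~a.
So the root u0 does not force ((~b \/ a) -> ~a) /\ ((b -> a) -> ~~a); the model is a countermodel.

Yes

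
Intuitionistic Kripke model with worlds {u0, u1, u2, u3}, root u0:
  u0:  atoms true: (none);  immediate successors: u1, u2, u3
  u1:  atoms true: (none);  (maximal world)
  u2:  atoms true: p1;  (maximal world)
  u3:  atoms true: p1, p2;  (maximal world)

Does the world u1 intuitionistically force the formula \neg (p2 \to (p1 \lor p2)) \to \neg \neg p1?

Yes

u1 \Vdash \neg (p2 \to (p1 \lor p2)) \to \neg \neg p1 vacuously: no world accessible from u1 forces the antecedent \neg (p2 \to (p1 \lor p2)).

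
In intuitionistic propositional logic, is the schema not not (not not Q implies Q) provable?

This is the double negation of double-negation elimination, which is intuitionistically derivable.
By Glivenko's theorem the double negation of any classical propositional tautology is intuitionistically provable; not not Q implies Q is classically a tautology.

Yes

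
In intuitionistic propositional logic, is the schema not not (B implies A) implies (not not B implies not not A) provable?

This is the distribution of double negation over implication, which is intuitionistically derivable.
Assume not not (B implies A) and not not B; suppose not A. Then B implies A would give not B (by contraposition), contradicting not not B; so not (B implies A), contradicting not not (B implies A). Hence not not A.

Yes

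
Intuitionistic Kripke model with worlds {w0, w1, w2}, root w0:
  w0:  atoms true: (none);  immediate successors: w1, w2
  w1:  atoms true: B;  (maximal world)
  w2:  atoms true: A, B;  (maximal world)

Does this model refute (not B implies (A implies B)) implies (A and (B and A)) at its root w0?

Yes

w0 does not force (not B implies (A implies B)) implies (A and (B and A)): already at w0 itself, w0 forces not B implies (A implies B) but w0 does not force A and (B and A).
w0 does not force A and (B and A) since w0 fails A.
So the root w0 does not force (not B implies (A implies B)) implies (A and (B and A)); the model is a countermodel.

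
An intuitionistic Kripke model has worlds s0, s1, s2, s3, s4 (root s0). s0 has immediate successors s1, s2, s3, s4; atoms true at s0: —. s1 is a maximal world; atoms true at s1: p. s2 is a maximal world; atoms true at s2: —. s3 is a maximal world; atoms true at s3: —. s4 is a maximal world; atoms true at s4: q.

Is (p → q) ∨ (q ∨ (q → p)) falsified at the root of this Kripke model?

Yes

s0 ⊮ (p → q) ∨ (q ∨ (q → p)): neither disjunct is forced at s0.
s0 ⊮ p → q: at the accessible world s1, s1 ⊩ p but s1 ⊮ q.
s1 lacks atom q, so s1 ⊮ q.
So the root s0 does not force (p → q) ∨ (q ∨ (q → p)); the model is a countermodel.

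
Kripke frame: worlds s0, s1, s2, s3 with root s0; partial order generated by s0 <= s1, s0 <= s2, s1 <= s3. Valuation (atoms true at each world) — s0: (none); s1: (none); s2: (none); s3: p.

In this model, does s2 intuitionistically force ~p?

Yes

s2 ||- ~p: no world accessible from s2 forces p.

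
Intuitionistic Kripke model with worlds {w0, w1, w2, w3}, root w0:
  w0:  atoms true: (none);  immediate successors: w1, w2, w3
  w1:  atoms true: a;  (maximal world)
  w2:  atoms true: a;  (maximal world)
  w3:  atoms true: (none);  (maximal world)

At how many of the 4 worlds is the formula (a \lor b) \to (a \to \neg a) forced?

1

w0: does not force it — w0 \nVdash (a \lor b) \to (a \to \neg a): at the accessible world w1, w1 \Vdash a \lor b but w1 \nVdash a \to \neg a.
w1: does not force it.
w2: does not force it.
w3: forces it.
Worlds forcing the formula: {w3}.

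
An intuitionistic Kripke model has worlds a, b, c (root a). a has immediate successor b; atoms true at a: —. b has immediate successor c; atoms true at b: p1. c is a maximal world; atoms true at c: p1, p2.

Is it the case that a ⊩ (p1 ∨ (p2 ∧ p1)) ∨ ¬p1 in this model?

No

a ⊮ (p1 ∨ (p2 ∧ p1)) ∨ ¬p1: neither disjunct is forced at a.
a ⊮ p1 ∨ (p2 ∧ p1): neither disjunct is forced at a.
a lacks atom p1, so a ⊮ p1.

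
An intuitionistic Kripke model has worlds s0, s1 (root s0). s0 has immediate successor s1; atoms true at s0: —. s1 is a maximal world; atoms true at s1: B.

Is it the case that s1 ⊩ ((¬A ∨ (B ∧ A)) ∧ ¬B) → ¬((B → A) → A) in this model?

s1 ⊩ ((¬A ∨ (B ∧ A)) ∧ ¬B) → ¬((B → A) → A) vacuously: no world accessible from s1 forces the antecedent (¬A ∨ (B ∧ A)) ∧ ¬B.

Yes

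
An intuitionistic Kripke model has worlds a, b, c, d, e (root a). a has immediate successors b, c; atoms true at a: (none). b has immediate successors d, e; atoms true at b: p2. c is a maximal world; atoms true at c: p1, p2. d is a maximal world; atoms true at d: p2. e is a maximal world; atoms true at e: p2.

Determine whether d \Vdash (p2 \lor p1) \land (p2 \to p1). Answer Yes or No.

No

d \nVdash (p2 \lor p1) \land (p2 \to p1) since d fails p2 \to p1.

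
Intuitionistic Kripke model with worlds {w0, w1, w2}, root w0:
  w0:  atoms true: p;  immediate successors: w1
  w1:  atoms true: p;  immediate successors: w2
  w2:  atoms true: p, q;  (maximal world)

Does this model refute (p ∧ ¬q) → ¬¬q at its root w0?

No

w0 ⊩ (p ∧ ¬q) → ¬¬q vacuously: no world accessible from w0 forces the antecedent p ∧ ¬q.
So the root w0 forces (p ∧ ¬q) → ¬¬q; the model is not a countermodel.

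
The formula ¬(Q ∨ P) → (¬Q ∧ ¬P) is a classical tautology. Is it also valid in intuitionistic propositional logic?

This is a constructively valid De Morgan direction (negated disjunction to conjunction of negations), which is intuitionistically derivable.
From ¬(Q ∨ P): if Q held then Q ∨ P would, contradiction — so ¬Q; similarly ¬P.

Yes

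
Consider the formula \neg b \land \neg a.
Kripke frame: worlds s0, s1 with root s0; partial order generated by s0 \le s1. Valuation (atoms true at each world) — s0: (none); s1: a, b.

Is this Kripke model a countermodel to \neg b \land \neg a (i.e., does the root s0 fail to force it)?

Yes

s0 \nVdash \neg b \land \neg a since s0 fails \neg b.
So the root s0 does not force \neg b \land \neg a; the model is a countermodel.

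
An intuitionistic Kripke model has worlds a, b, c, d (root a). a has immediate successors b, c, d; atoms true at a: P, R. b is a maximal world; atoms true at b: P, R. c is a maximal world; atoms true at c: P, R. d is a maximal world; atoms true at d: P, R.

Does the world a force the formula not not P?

a forces not not P: no world accessible from a forces not P.

Yes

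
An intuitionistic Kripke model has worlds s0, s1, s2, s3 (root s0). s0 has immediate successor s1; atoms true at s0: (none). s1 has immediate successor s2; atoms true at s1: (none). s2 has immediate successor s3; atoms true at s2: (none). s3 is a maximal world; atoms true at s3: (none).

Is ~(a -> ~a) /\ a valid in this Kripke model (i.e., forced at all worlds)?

No

Not every world: s0 ||-/- ~(a -> ~a) /\ a.
s0 ||-/- ~(a -> ~a) /\ a since s0 fails ~(a -> ~a).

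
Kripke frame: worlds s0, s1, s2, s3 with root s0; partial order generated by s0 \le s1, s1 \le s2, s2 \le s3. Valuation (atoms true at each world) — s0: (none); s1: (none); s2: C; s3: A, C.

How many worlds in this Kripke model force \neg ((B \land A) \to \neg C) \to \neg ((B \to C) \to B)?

4

s0: forces it.
s1: forces it.
s2: forces it.
s3: forces it.
Worlds forcing the formula: {s0, s1, s2, s3}.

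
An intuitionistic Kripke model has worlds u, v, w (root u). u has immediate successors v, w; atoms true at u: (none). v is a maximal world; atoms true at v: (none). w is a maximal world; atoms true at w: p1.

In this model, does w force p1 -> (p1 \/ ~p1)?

Yes

w ||- p1 -> (p1 \/ ~p1): every world accessible from w that forces p1 (namely w) also forces p1 \/ ~p1.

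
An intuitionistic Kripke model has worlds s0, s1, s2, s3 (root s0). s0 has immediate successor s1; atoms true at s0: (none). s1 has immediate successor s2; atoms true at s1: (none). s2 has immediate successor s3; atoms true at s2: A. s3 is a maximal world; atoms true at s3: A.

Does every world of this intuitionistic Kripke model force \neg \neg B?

No

Not every world: s0 \nVdash \neg \neg B.
s0 \nVdash \neg \neg B since s0 is accessible from s0 and s0 \Vdash \neg B.
s0 \Vdash \neg B: no world accessible from s0 forces B.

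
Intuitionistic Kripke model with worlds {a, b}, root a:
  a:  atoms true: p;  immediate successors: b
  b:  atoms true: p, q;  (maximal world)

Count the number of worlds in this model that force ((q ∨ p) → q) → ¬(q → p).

0

a: does not force it — a ⊮ ((q ∨ p) → q) → ¬(q → p): at the accessible world b, b ⊩ (q ∨ p) → q but b ⊮ ¬(q → p).
b: does not force it — b ⊮ ((q ∨ p) → q) → ¬(q → p): already at b itself, b ⊩ (q ∨ p) → q but b ⊮ ¬(q → p).
Worlds forcing the formula: { }.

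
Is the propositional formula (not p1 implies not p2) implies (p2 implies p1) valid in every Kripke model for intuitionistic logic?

This is the converse of contraposition, which is not intuitionistically valid.
A Kripke countermodel: worlds u, v; order generated by u <= v; atoms true at each world — u:{p2}; v:{p1,p2}.
u does not force (not p1 implies not p2) implies (p2 implies p1): already at u itself, u forces not p1 implies not p2 but u does not force p2 implies p1.
u does not force p2 implies p1: already at u itself, u forces p2 but u does not force p1.
u lacks atom p1, so u does not force p1.
So the root u does not force the formula.

No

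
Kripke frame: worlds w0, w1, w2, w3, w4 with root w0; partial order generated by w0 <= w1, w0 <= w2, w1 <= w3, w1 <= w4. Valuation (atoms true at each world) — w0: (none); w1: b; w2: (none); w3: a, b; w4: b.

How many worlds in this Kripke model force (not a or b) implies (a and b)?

w0: does not force it — w0 does not force (not a or b) implies (a and b): at the accessible world w1, w1 forces not a or b but w1 does not force a and b.
w1: does not force it — w1 does not force (not a or b) implies (a and b): already at w1 itself, w1 forces not a or b but w1 does not force a and b.
w2: does not force it — w2 does not force (not a or b) implies (a and b): already at w2 itself, w2 forces not a or b but w2 does not force a and b.
w3: forces it.
w4: does not force it.
Worlds forcing the formula: {w3}.

1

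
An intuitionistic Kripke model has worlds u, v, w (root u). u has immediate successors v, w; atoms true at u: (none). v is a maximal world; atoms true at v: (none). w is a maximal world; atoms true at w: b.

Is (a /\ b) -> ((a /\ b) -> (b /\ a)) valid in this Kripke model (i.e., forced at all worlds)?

Yes

u ||- (a /\ b) -> ((a /\ b) -> (b /\ a)) vacuously: no world accessible from u forces the antecedent a /\ b.
Since the root u forces (a /\ b) -> ((a /\ b) -> (b /\ a)) and forcing is persistent (monotone upward), every world forces it.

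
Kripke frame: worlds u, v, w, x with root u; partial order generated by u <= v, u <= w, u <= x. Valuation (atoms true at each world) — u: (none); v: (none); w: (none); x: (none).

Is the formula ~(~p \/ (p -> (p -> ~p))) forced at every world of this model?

Not every world: u ||-/- ~(~p \/ (p -> (p -> ~p))).
u ||-/- ~(~p \/ (p -> (p -> ~p))) since u is accessible from u and u ||- ~p \/ (p -> (p -> ~p)).
u ||- ~p \/ (p -> (p -> ~p)) via the disjunct ~p.

No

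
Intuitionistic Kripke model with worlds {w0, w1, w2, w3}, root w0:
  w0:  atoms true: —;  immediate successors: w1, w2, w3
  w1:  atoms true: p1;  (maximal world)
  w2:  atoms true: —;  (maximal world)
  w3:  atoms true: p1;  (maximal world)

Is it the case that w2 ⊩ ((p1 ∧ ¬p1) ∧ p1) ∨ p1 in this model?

No

w2 ⊮ ((p1 ∧ ¬p1) ∧ p1) ∨ p1: neither disjunct is forced at w2.
w2 ⊮ (p1 ∧ ¬p1) ∧ p1 since w2 fails p1 ∧ ¬p1.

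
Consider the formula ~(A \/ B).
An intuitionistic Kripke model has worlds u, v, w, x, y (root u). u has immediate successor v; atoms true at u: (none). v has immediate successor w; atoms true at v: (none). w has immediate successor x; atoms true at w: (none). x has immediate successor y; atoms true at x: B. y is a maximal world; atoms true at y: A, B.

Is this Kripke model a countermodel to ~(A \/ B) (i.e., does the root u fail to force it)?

Yes

u ||-/- ~(A \/ B) since x is accessible from u and x ||- A \/ B.
x ||- A \/ B via the disjunct B.
So the root u does not force ~(A \/ B); the model is a countermodel.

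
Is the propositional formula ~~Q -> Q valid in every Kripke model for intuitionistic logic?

No

This is double-negation elimination, which is not intuitionistically valid.
A Kripke countermodel: worlds s0, s1; order generated by s0 <= s1; atoms true at each world — s0:{}; s1:{Q}.
s0 ||-/- ~~Q -> Q: already at s0 itself, s0 ||- ~~Q but s0 ||-/- Q.
s0 lacks atom Q, so s0 ||-/- Q.
So the root s0 does not force the formula.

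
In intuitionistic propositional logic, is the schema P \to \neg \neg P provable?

Yes

This is double-negation introduction, which is intuitionistically derivable.
If a world forces P then every accessible world forces P (persistence), so none forces \neg P; hence \neg \neg P.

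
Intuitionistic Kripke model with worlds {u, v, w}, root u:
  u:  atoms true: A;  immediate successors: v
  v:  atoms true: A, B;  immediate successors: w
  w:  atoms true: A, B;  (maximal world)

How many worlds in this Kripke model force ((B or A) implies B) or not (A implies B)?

u: does not force it — u does not force ((B or A) implies B) or not (A implies B): neither disjunct is forced at u.
v: forces it.
w: forces it.
Worlds forcing the formula: {v, w}.

2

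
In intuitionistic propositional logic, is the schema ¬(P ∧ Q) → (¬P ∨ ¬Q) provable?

No

This is the constructively invalid direction of De Morgan's law for conjunction, which is not intuitionistically valid.
A Kripke countermodel: worlds u0, u1, u2; order generated by u0 ≤ u1, u0 ≤ u2; atoms true at each world — u0:{}; u1:{P}; u2:{Q}.
u0 ⊮ ¬(P ∧ Q) → (¬P ∨ ¬Q): already at u0 itself, u0 ⊩ ¬(P ∧ Q) but u0 ⊮ ¬P ∨ ¬Q.
u0 ⊮ ¬P ∨ ¬Q: neither disjunct is forced at u0.
u0 ⊮ ¬P since u1 is accessible from u0 and u1 ⊩ P.
So the root u0 does not force the formula.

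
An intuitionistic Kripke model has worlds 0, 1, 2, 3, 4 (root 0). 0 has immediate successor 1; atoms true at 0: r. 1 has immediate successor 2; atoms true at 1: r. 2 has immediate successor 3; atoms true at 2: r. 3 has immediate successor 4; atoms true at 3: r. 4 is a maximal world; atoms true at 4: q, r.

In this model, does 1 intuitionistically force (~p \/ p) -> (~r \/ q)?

No

1 ||-/- (~p \/ p) -> (~r \/ q): already at 1 itself, 1 ||- ~p \/ p but 1 ||-/- ~r \/ q.
1 ||-/- ~r \/ q: neither disjunct is forced at 1.
1 ||-/- ~r since 1 is accessible from 1 and 1 ||- r.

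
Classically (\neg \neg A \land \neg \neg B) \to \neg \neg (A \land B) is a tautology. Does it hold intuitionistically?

This is the distribution of double negation over conjunction, which is intuitionistically derivable.
Assume \neg \neg A, \neg \neg B, and \neg (A \land B). From A we'd get \neg B (since A \land B is refuted), contradicting \neg \neg B; so \neg A, contradicting \neg \neg A.

Yes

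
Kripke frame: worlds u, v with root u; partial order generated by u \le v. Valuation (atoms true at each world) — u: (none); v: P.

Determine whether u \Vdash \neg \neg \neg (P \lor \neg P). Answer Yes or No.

u \nVdash \neg \neg \neg (P \lor \neg P) since u is accessible from u and u \Vdash \neg \neg (P \lor \neg P).
u \Vdash \neg \neg (P \lor \neg P): no world accessible from u forces \neg (P \lor \neg P).

No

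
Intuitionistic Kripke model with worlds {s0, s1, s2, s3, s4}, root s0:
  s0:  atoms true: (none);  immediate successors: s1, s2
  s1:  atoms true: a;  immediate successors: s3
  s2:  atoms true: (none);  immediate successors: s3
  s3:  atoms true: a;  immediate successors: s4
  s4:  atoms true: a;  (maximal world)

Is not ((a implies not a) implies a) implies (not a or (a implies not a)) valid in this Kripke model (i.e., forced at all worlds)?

s0 forces not ((a implies not a) implies a) implies (not a or (a implies not a)) vacuously: no world accessible from s0 forces the antecedent not ((a implies not a) implies a).
Since the root s0 forces not ((a implies not a) implies a) implies (not a or (a implies not a)) and forcing is persistent (monotone upward), every world forces it.

Yes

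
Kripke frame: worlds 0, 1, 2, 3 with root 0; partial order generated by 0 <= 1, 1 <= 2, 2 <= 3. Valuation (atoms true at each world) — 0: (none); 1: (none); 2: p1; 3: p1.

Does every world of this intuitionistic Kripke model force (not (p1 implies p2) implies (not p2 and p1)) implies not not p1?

Yes

0 forces (not (p1 implies p2) implies (not p2 and p1)) implies not not p1: every world accessible from 0 that forces not (p1 implies p2) implies (not p2 and p1) (namely 2, 3) also forces not not p1.
Since the root 0 forces (not (p1 implies p2) implies (not p2 and p1)) implies not not p1 and forcing is persistent (monotone upward), every world forces it.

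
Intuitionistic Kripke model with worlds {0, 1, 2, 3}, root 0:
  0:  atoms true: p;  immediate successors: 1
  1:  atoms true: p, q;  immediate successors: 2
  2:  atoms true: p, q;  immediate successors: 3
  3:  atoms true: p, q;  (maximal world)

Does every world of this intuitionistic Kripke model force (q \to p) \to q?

Not every world: 0 \nVdash (q \to p) \to q.
0 \nVdash (q \to p) \to q: already at 0 itself, 0 \Vdash q \to p but 0 \nVdash q.
0 lacks atom q, so 0 \nVdash q.

No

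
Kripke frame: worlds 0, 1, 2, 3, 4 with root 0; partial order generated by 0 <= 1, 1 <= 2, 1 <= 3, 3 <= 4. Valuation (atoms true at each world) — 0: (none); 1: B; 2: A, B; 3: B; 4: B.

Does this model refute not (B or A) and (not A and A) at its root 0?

0 does not force not (B or A) and (not A and A) since 0 fails not (B or A).
So the root 0 does not force not (B or A) and (not A and A); the model is a countermodel.

Yes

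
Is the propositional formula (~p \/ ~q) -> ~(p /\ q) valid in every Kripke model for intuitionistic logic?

Yes

This is a constructively valid De Morgan direction (disjunction of negations to negated conjunction), which is intuitionistically derivable.
If ~p holds at a world then no accessible world forces p, hence none forces p /\ q; likewise for ~q.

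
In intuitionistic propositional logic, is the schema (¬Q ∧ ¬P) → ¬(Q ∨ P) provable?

Yes

This is a constructively valid De Morgan direction (conjunction of negations to negated disjunction), which is intuitionistically derivable.
If both ¬Q and ¬P hold at a world, no accessible world forces Q or forces P, so none forces Q ∨ P.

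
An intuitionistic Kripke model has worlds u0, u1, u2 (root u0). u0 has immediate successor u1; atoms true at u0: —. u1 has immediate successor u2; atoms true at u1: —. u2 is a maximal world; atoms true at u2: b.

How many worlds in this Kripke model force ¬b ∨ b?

1

u0: does not force it — u0 ⊮ ¬b ∨ b: neither disjunct is forced at u0.
u1: does not force it.
u2: forces it.
Worlds forcing the formula: {u2}.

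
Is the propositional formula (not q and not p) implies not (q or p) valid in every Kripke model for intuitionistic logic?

This is a constructively valid De Morgan direction (conjunction of negations to negated disjunction), which is intuitionistically derivable.
If both not q and not p hold at a world, no accessible world forces q or forces p, so none forces q or p.

Yes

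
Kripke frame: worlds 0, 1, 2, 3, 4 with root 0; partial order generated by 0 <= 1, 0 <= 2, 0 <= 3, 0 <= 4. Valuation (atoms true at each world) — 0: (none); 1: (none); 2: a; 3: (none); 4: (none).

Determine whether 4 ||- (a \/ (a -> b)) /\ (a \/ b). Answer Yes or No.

No

4 ||-/- (a \/ (a -> b)) /\ (a \/ b) since 4 fails a \/ b.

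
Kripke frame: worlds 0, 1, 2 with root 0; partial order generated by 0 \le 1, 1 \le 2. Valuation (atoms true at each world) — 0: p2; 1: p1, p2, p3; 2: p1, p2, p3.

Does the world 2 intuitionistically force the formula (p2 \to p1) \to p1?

2 \Vdash (p2 \to p1) \to p1: every world accessible from 2 that forces p2 \to p1 (namely 2) also forces p1.

Yes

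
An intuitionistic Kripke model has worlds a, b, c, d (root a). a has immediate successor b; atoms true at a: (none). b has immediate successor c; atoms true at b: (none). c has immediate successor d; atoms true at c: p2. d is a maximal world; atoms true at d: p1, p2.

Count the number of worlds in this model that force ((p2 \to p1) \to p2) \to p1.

1

a: does not force it — a \nVdash ((p2 \to p1) \to p2) \to p1: already at a itself, a \Vdash (p2 \to p1) \to p2 but a \nVdash p1.
b: does not force it.
c: does not force it.
d: forces it.
Worlds forcing the formula: {d}.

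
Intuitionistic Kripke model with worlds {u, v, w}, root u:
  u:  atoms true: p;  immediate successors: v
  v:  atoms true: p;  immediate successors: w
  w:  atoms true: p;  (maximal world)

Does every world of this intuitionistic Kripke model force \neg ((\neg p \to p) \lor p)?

No

Not every world: u \nVdash \neg ((\neg p \to p) \lor p).
u \nVdash \neg ((\neg p \to p) \lor p) since u is accessible from u and u \Vdash (\neg p \to p) \lor p.
u \Vdash (\neg p \to p) \lor p via the disjunct \neg p \to p.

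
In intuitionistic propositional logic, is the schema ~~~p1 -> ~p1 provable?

Yes

This is triple-negation reduction, which is intuitionistically derivable.
Assume ~~~p1 and suppose p1. Then ~~p1 (double-negation introduction), contradicting ~~~p1. So ~p1.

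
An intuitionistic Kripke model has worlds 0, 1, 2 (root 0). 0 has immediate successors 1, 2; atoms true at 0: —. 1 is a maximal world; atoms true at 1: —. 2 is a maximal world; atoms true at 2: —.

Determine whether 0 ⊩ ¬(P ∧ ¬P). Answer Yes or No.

0 ⊩ ¬(P ∧ ¬P): no world accessible from 0 forces P ∧ ¬P.

Yes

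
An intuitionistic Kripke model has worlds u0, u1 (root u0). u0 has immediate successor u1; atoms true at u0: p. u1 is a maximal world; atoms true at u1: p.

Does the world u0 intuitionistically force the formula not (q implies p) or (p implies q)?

u0 does not force not (q implies p) or (p implies q): neither disjunct is forced at u0.
u0 does not force not (q implies p) since u0 is accessible from u0 and u0 forces q implies p.
u0 forces q implies p vacuously: no world accessible from u0 forces the antecedent q.

No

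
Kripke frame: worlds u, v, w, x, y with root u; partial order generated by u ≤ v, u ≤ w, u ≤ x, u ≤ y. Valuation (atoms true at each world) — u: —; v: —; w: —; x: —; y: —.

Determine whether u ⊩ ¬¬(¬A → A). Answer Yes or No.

No

u ⊮ ¬¬(¬A → A) since u is accessible from u and u ⊩ ¬(¬A → A).
u ⊩ ¬(¬A → A): no world accessible from u forces ¬A → A.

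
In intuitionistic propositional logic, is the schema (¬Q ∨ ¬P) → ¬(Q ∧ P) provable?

This is a constructively valid De Morgan direction (disjunction of negations to negated conjunction), which is intuitionistically derivable.
If ¬Q holds at a world then no accessible world forces Q, hence none forces Q ∧ P; likewise for ¬P.

Yes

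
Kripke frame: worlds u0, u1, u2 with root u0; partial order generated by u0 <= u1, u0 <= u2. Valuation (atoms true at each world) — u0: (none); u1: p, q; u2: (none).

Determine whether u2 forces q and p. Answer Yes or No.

u2 does not force q and p since u2 fails q.

No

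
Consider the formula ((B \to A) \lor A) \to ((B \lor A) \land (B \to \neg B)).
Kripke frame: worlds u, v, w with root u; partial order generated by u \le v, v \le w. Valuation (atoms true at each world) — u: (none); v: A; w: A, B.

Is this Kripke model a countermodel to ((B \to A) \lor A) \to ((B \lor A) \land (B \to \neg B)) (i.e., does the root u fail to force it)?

u \nVdash ((B \to A) \lor A) \to ((B \lor A) \land (B \to \neg B)): already at u itself, u \Vdash (B \to A) \lor A but u \nVdash (B \lor A) \land (B \to \neg B).
u \nVdash (B \lor A) \land (B \to \neg B) since u fails B \lor A.
So the root u does not force ((B \to A) \lor A) \to ((B \lor A) \land (B \to \neg B)); the model is a countermodel.

Yes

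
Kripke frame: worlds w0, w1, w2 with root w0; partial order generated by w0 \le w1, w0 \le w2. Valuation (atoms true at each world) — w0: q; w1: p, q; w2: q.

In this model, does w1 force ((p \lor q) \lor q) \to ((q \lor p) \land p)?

w1 \Vdash ((p \lor q) \lor q) \to ((q \lor p) \land p): every world accessible from w1 that forces (p \lor q) \lor q (namely w1) also forces (q \lor p) \land p.

Yes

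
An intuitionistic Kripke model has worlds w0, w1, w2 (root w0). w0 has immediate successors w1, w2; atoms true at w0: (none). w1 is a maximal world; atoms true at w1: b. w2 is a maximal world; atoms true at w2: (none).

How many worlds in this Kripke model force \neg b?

1

w0: does not force it — w0 \nVdash \neg b since w1 is accessible from w0 and w1 \Vdash b.
w1: does not force it.
w2: forces it.
Worlds forcing the formula: {w2}.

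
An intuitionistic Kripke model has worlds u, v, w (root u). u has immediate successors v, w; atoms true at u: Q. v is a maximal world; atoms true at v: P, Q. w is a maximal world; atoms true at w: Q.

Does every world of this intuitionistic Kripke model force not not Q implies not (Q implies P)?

No

Not every world: u does not force not not Q implies not (Q implies P).
u does not force not not Q implies not (Q implies P): already at u itself, u forces not not Q but u does not force not (Q implies P).
u does not force not (Q implies P) since v is accessible from u and v forces Q implies P.
v forces Q implies P: every world accessible from v that forces Q (namely v) also forces P.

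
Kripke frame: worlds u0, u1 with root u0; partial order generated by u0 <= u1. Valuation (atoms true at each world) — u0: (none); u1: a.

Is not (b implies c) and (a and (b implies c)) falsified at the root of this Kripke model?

Yes

u0 does not force not (b implies c) and (a and (b implies c)) since u0 fails not (b implies c).
So the root u0 does not force not (b implies c) and (a and (b implies c)); the model is a countermodel.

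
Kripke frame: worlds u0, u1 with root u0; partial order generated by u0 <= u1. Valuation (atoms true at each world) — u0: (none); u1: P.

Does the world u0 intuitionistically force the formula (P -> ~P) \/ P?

u0 ||-/- (P -> ~P) \/ P: neither disjunct is forced at u0.
u0 ||-/- P -> ~P: at the accessible world u1, u1 ||- P but u1 ||-/- ~P.
u1 ||-/- ~P since u1 is accessible from u1 and u1 ||- P.

No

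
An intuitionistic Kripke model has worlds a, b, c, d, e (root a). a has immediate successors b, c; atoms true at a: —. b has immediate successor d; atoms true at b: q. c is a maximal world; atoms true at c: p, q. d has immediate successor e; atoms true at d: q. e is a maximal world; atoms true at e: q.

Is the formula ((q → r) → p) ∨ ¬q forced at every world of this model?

a ⊩ ((q → r) → p) ∨ ¬q via the disjunct (q → r) → p.
Since the root a forces ((q → r) → p) ∨ ¬q and forcing is persistent (monotone upward), every world forces it.

Yes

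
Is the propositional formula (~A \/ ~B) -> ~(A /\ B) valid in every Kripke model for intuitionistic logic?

Yes

This is a constructively valid De Morgan direction (disjunction of negations to negated conjunction), which is intuitionistically derivable.
If ~A holds at a world then no accessible world forces A, hence none forces A /\ B; likewise for ~B.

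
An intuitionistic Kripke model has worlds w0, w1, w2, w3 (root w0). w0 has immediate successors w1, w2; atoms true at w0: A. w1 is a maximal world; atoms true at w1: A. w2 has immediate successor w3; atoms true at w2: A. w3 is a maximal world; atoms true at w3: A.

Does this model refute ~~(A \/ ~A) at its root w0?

w0 ||- ~~(A \/ ~A): no world accessible from w0 forces ~(A \/ ~A).
So the root w0 forces ~~(A \/ ~A); the model is not a countermodel.

No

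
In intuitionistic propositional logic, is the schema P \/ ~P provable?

This is the law of excluded middle, which is not intuitionistically valid.
A Kripke countermodel: worlds 0, 1; order generated by 0 <= 1; atoms true at each world — 0:{}; 1:{P}.
0 ||-/- P \/ ~P: neither disjunct is forced at 0.
0 lacks atom P, so 0 ||-/- P.
So the root 0 does not force the formula.

No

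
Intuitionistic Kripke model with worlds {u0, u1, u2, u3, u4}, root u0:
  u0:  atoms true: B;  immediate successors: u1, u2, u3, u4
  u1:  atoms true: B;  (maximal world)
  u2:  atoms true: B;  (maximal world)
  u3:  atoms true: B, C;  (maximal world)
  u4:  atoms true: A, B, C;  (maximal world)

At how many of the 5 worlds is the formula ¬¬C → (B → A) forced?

3

u0: does not force it — u0 ⊮ ¬¬C → (B → A): at the accessible world u3, u3 ⊩ ¬¬C but u3 ⊮ B → A.
u1: forces it.
u2: forces it.
u3: does not force it — u3 ⊮ ¬¬C → (B → A): already at u3 itself, u3 ⊩ ¬¬C but u3 ⊮ B → A.
u4: forces it.
Worlds forcing the formula: {u1, u2, u4}.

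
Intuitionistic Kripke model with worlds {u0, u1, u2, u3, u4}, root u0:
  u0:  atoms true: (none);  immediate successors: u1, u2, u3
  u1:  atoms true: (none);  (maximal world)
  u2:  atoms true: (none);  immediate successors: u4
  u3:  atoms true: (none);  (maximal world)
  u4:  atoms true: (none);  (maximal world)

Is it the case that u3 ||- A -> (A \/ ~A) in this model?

Yes

u3 ||- A -> (A \/ ~A) vacuously: no world accessible from u3 forces the antecedent A.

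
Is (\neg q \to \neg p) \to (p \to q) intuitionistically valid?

This is the converse of contraposition, which is not intuitionistically valid.
A Kripke countermodel: worlds s0, s1; order generated by s0 \le s1; atoms true at each world — s0:{p}; s1:{p,q}.
s0 \nVdash (\neg q \to \neg p) \to (p \to q): already at s0 itself, s0 \Vdash \neg q \to \neg p but s0 \nVdash p \to q.
s0 \nVdash p \to q: already at s0 itself, s0 \Vdash p but s0 \nVdash q.
s0 lacks atom q, so s0 \nVdash q.
So the root s0 does not force the formula.

No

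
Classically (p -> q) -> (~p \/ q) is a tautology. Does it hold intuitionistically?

No

This is the material-implication-as-disjunction principle, which is not intuitionistically valid.
A Kripke countermodel: worlds 0, 1; order generated by 0 <= 1; atoms true at each world — 0:{}; 1:{p,q}.
0 ||-/- (p -> q) -> (~p \/ q): already at 0 itself, 0 ||- p -> q but 0 ||-/- ~p \/ q.
0 ||-/- ~p \/ q: neither disjunct is forced at 0.
0 ||-/- ~p since 1 is accessible from 0 and 1 ||- p.
So the root 0 does not force the formula.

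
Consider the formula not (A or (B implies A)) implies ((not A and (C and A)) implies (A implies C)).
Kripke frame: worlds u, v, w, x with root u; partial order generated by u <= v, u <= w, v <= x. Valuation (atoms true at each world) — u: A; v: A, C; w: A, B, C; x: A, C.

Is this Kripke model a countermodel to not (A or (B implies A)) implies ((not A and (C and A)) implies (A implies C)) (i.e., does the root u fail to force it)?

No

u forces not (A or (B implies A)) implies ((not A and (C and A)) implies (A implies C)) vacuously: no world accessible from u forces the antecedent not (A or (B implies A)).
So the root u forces not (A or (B implies A)) implies ((not A and (C and A)) implies (A implies C)); the model is not a countermodel.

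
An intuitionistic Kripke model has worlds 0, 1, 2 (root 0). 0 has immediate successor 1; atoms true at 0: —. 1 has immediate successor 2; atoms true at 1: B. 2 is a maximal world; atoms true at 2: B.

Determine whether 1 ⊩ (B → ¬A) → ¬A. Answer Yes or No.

Yes

1 ⊩ (B → ¬A) → ¬A: every world accessible from 1 that forces B → ¬A (namely 1, 2) also forces ¬A.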